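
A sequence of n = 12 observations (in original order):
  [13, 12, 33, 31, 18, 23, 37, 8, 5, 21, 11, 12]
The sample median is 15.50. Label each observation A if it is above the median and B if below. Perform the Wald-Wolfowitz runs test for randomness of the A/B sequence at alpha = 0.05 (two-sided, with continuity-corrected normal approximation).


Step 1: Compute median = 15.50; label A = above, B = below.
Labels in order: BBAAAAABBABB  (n_A = 6, n_B = 6)
Step 2: Count runs R = 5.
Step 3: Under H0 (random ordering), E[R] = 2*n_A*n_B/(n_A+n_B) + 1 = 2*6*6/12 + 1 = 7.0000.
        Var[R] = 2*n_A*n_B*(2*n_A*n_B - n_A - n_B) / ((n_A+n_B)^2 * (n_A+n_B-1)) = 4320/1584 = 2.7273.
        SD[R] = 1.6514.
Step 4: Continuity-corrected z = (R + 0.5 - E[R]) / SD[R] = (5 + 0.5 - 7.0000) / 1.6514 = -0.9083.
Step 5: Two-sided p-value via normal approximation = 2*(1 - Phi(|z|)) = 0.363722.
Step 6: alpha = 0.05. fail to reject H0.

R = 5, z = -0.9083, p = 0.363722, fail to reject H0.


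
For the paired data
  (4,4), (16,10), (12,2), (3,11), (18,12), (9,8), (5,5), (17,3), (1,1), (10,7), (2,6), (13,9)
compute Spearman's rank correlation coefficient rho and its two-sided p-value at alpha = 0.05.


Step 1: Rank x and y separately (midranks; no ties here).
rank(x): 4->4, 16->10, 12->8, 3->3, 18->12, 9->6, 5->5, 17->11, 1->1, 10->7, 2->2, 13->9
rank(y): 4->4, 10->10, 2->2, 11->11, 12->12, 8->8, 5->5, 3->3, 1->1, 7->7, 6->6, 9->9
Step 2: d_i = R_x(i) - R_y(i); compute d_i^2.
  (4-4)^2=0, (10-10)^2=0, (8-2)^2=36, (3-11)^2=64, (12-12)^2=0, (6-8)^2=4, (5-5)^2=0, (11-3)^2=64, (1-1)^2=0, (7-7)^2=0, (2-6)^2=16, (9-9)^2=0
sum(d^2) = 184.
Step 3: rho = 1 - 6*184 / (12*(12^2 - 1)) = 1 - 1104/1716 = 0.356643.
Step 4: Under H0, t = rho * sqrt((n-2)/(1-rho^2)) = 1.2072 ~ t(10).
Step 5: Two-sided p-value from the t-distribution with 10 df = 0.255138.
Step 6: alpha = 0.05. fail to reject H0.

rho = 0.3566, p = 0.255138, fail to reject H0 at alpha = 0.05.


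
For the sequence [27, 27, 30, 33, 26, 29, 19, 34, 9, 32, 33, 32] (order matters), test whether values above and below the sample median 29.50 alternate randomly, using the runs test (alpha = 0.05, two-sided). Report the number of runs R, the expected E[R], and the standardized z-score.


Step 1: Compute median = 29.50; label A = above, B = below.
Labels in order: BBAABBBABAAA  (n_A = 6, n_B = 6)
Step 2: Count runs R = 6.
Step 3: Under H0 (random ordering), E[R] = 2*n_A*n_B/(n_A+n_B) + 1 = 2*6*6/12 + 1 = 7.0000.
        Var[R] = 2*n_A*n_B*(2*n_A*n_B - n_A - n_B) / ((n_A+n_B)^2 * (n_A+n_B-1)) = 4320/1584 = 2.7273.
        SD[R] = 1.6514.
Step 4: Continuity-corrected z = (R + 0.5 - E[R]) / SD[R] = (6 + 0.5 - 7.0000) / 1.6514 = -0.3028.
Step 5: Two-sided p-value via normal approximation = 2*(1 - Phi(|z|)) = 0.762069.
Step 6: alpha = 0.05. fail to reject H0.

R = 6, z = -0.3028, p = 0.762069, fail to reject H0.


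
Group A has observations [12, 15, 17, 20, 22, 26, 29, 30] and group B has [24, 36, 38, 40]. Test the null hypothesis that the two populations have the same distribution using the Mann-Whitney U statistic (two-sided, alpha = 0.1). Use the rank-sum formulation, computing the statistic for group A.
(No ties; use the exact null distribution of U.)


Step 1: Combine and sort all 12 observations; assign midranks.
sorted (value, group): (12,X), (15,X), (17,X), (20,X), (22,X), (24,Y), (26,X), (29,X), (30,X), (36,Y), (38,Y), (40,Y)
ranks: 12->1, 15->2, 17->3, 20->4, 22->5, 24->6, 26->7, 29->8, 30->9, 36->10, 38->11, 40->12
Step 2: Rank sum for X: R1 = 1 + 2 + 3 + 4 + 5 + 7 + 8 + 9 = 39.
Step 3: U_X = R1 - n1(n1+1)/2 = 39 - 8*9/2 = 39 - 36 = 3.
       U_Y = n1*n2 - U_X = 32 - 3 = 29.
Step 4: No ties, so the exact null distribution of U (based on enumerating the C(12,8) = 495 equally likely rank assignments) gives the two-sided p-value.
Step 5: p-value = 0.028283; compare to alpha = 0.1. reject H0.

U_X = 3, p = 0.028283, reject H0 at alpha = 0.1.


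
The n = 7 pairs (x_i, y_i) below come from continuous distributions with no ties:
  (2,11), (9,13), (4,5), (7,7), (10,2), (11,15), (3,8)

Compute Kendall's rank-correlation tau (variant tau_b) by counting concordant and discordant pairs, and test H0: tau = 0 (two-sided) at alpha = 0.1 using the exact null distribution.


Step 1: Enumerate the 21 unordered pairs (i,j) with i<j and classify each by sign(x_j-x_i) * sign(y_j-y_i).
  (1,2):dx=+7,dy=+2->C; (1,3):dx=+2,dy=-6->D; (1,4):dx=+5,dy=-4->D; (1,5):dx=+8,dy=-9->D
  (1,6):dx=+9,dy=+4->C; (1,7):dx=+1,dy=-3->D; (2,3):dx=-5,dy=-8->C; (2,4):dx=-2,dy=-6->C
  (2,5):dx=+1,dy=-11->D; (2,6):dx=+2,dy=+2->C; (2,7):dx=-6,dy=-5->C; (3,4):dx=+3,dy=+2->C
  (3,5):dx=+6,dy=-3->D; (3,6):dx=+7,dy=+10->C; (3,7):dx=-1,dy=+3->D; (4,5):dx=+3,dy=-5->D
  (4,6):dx=+4,dy=+8->C; (4,7):dx=-4,dy=+1->D; (5,6):dx=+1,dy=+13->C; (5,7):dx=-7,dy=+6->D
  (6,7):dx=-8,dy=-7->C
Step 2: C = 11, D = 10, total pairs = 21.
Step 3: tau = (C - D)/(n(n-1)/2) = (11 - 10)/21 = 0.047619.
Step 4: Exact two-sided p-value (enumerate n! = 5040 permutations of y under H0): p = 1.000000.
Step 5: alpha = 0.1. fail to reject H0.

tau_b = 0.0476 (C=11, D=10), p = 1.000000, fail to reject H0.


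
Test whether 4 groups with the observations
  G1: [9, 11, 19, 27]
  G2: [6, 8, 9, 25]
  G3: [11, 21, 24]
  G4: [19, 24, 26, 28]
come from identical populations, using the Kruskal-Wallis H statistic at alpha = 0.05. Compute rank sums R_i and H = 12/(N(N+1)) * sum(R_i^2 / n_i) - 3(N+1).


Step 1: Combine all N = 15 observations and assign midranks.
sorted (value, group, rank): (6,G2,1), (8,G2,2), (9,G1,3.5), (9,G2,3.5), (11,G1,5.5), (11,G3,5.5), (19,G1,7.5), (19,G4,7.5), (21,G3,9), (24,G3,10.5), (24,G4,10.5), (25,G2,12), (26,G4,13), (27,G1,14), (28,G4,15)
Step 2: Sum ranks within each group.
R_1 = 30.5 (n_1 = 4)
R_2 = 18.5 (n_2 = 4)
R_3 = 25 (n_3 = 3)
R_4 = 46 (n_4 = 4)
Step 3: H = 12/(N(N+1)) * sum(R_i^2/n_i) - 3(N+1)
     = 12/(15*16) * (30.5^2/4 + 18.5^2/4 + 25^2/3 + 46^2/4) - 3*16
     = 0.050000 * 1055.46 - 48
     = 4.772917.
Step 4: Ties present; correction factor C = 1 - 24/(15^3 - 15) = 0.992857. Corrected H = 4.772917 / 0.992857 = 4.807254.
Step 5: Under H0, H ~ chi^2(3); p-value = 0.186467.
Step 6: alpha = 0.05. fail to reject H0.

H = 4.8073, df = 3, p = 0.186467, fail to reject H0.


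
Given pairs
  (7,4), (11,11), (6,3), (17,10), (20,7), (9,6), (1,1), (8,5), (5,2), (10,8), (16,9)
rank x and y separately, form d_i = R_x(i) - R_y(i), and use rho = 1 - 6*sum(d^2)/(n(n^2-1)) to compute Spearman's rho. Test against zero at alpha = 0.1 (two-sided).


Step 1: Rank x and y separately (midranks; no ties here).
rank(x): 7->4, 11->8, 6->3, 17->10, 20->11, 9->6, 1->1, 8->5, 5->2, 10->7, 16->9
rank(y): 4->4, 11->11, 3->3, 10->10, 7->7, 6->6, 1->1, 5->5, 2->2, 8->8, 9->9
Step 2: d_i = R_x(i) - R_y(i); compute d_i^2.
  (4-4)^2=0, (8-11)^2=9, (3-3)^2=0, (10-10)^2=0, (11-7)^2=16, (6-6)^2=0, (1-1)^2=0, (5-5)^2=0, (2-2)^2=0, (7-8)^2=1, (9-9)^2=0
sum(d^2) = 26.
Step 3: rho = 1 - 6*26 / (11*(11^2 - 1)) = 1 - 156/1320 = 0.881818.
Step 4: Under H0, t = rho * sqrt((n-2)/(1-rho^2)) = 5.6097 ~ t(9).
Step 5: Two-sided p-value from the t-distribution with 9 df = 0.000330.
Step 6: alpha = 0.1. reject H0.

rho = 0.8818, p = 0.000330, reject H0 at alpha = 0.1.


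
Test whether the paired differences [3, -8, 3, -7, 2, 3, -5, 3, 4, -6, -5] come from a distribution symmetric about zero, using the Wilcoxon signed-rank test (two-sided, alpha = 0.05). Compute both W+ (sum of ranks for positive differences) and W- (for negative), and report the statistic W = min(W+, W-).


Step 1: Drop any zero differences (none here) and take |d_i|.
|d| = [3, 8, 3, 7, 2, 3, 5, 3, 4, 6, 5]
Step 2: Midrank |d_i| (ties get averaged ranks).
ranks: |3|->3.5, |8|->11, |3|->3.5, |7|->10, |2|->1, |3|->3.5, |5|->7.5, |3|->3.5, |4|->6, |6|->9, |5|->7.5
Step 3: Attach original signs; sum ranks with positive sign and with negative sign.
W+ = 3.5 + 3.5 + 1 + 3.5 + 3.5 + 6 = 21
W- = 11 + 10 + 7.5 + 9 + 7.5 = 45
(Check: W+ + W- = 66 should equal n(n+1)/2 = 66.)
Step 4: Test statistic W = min(W+, W-) = 21.
Step 5: Ties in |d|, so use the tie-corrected normal approximation.
        E[W] = n(n+1)/4 = 11*12/4 = 33.
        Tie groups: |d|=3 (t=4), |d|=5 (t=2); sum(t^3 - t) = 66.
        Var[W] = n(n+1)(2n+1)/24 - sum(t^3-t)/48 = 3036/24 - 66/48 = 125.125.
        z = (W - E[W]) / sqrt(Var[W]) = (21 - 33) / 11.1859 = -1.0728.
        Two-sided p = 2*Phi(z) = 0.283371.
Step 6: alpha = 0.05. fail to reject H0.

W+ = 21, W- = 45, W = min = 21, p = 0.283371, fail to reject H0.


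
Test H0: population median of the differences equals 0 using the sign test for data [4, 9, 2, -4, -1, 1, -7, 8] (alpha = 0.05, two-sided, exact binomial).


Step 1: Discard zero differences. Original n = 8; n_eff = number of nonzero differences = 8.
Nonzero differences (with sign): +4, +9, +2, -4, -1, +1, -7, +8
Step 2: Count signs: positive = 5, negative = 3.
Step 3: Under H0: P(positive) = 0.5, so the number of positives S ~ Bin(8, 0.5).
Step 4: Two-sided exact p-value = sum of Bin(8,0.5) probabilities at or below the observed probability = 0.726562.
Step 5: alpha = 0.05. fail to reject H0.

n_eff = 8, pos = 5, neg = 3, p = 0.726562, fail to reject H0.


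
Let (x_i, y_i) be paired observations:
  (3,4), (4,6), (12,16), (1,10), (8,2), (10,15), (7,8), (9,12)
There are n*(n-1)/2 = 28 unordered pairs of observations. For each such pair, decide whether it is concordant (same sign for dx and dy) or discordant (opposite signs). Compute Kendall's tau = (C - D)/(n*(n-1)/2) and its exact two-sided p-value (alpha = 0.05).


Step 1: Enumerate the 28 unordered pairs (i,j) with i<j and classify each by sign(x_j-x_i) * sign(y_j-y_i).
  (1,2):dx=+1,dy=+2->C; (1,3):dx=+9,dy=+12->C; (1,4):dx=-2,dy=+6->D; (1,5):dx=+5,dy=-2->D
  (1,6):dx=+7,dy=+11->C; (1,7):dx=+4,dy=+4->C; (1,8):dx=+6,dy=+8->C; (2,3):dx=+8,dy=+10->C
  (2,4):dx=-3,dy=+4->D; (2,5):dx=+4,dy=-4->D; (2,6):dx=+6,dy=+9->C; (2,7):dx=+3,dy=+2->C
  (2,8):dx=+5,dy=+6->C; (3,4):dx=-11,dy=-6->C; (3,5):dx=-4,dy=-14->C; (3,6):dx=-2,dy=-1->C
  (3,7):dx=-5,dy=-8->C; (3,8):dx=-3,dy=-4->C; (4,5):dx=+7,dy=-8->D; (4,6):dx=+9,dy=+5->C
  (4,7):dx=+6,dy=-2->D; (4,8):dx=+8,dy=+2->C; (5,6):dx=+2,dy=+13->C; (5,7):dx=-1,dy=+6->D
  (5,8):dx=+1,dy=+10->C; (6,7):dx=-3,dy=-7->C; (6,8):dx=-1,dy=-3->C; (7,8):dx=+2,dy=+4->C
Step 2: C = 21, D = 7, total pairs = 28.
Step 3: tau = (C - D)/(n(n-1)/2) = (21 - 7)/28 = 0.500000.
Step 4: Exact two-sided p-value (enumerate n! = 40320 permutations of y under H0): p = 0.108681.
Step 5: alpha = 0.05. fail to reject H0.

tau_b = 0.5000 (C=21, D=7), p = 0.108681, fail to reject H0.


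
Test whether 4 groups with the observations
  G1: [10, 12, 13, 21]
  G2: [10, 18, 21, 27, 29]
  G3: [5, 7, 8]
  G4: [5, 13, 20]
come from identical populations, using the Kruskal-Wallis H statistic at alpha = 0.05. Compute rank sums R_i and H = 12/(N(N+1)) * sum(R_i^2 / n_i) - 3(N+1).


Step 1: Combine all N = 15 observations and assign midranks.
sorted (value, group, rank): (5,G3,1.5), (5,G4,1.5), (7,G3,3), (8,G3,4), (10,G1,5.5), (10,G2,5.5), (12,G1,7), (13,G1,8.5), (13,G4,8.5), (18,G2,10), (20,G4,11), (21,G1,12.5), (21,G2,12.5), (27,G2,14), (29,G2,15)
Step 2: Sum ranks within each group.
R_1 = 33.5 (n_1 = 4)
R_2 = 57 (n_2 = 5)
R_3 = 8.5 (n_3 = 3)
R_4 = 21 (n_4 = 3)
Step 3: H = 12/(N(N+1)) * sum(R_i^2/n_i) - 3(N+1)
     = 12/(15*16) * (33.5^2/4 + 57^2/5 + 8.5^2/3 + 21^2/3) - 3*16
     = 0.050000 * 1101.45 - 48
     = 7.072292.
Step 4: Ties present; correction factor C = 1 - 24/(15^3 - 15) = 0.992857. Corrected H = 7.072292 / 0.992857 = 7.123171.
Step 5: Under H0, H ~ chi^2(3); p-value = 0.068074.
Step 6: alpha = 0.05. fail to reject H0.

H = 7.1232, df = 3, p = 0.068074, fail to reject H0.


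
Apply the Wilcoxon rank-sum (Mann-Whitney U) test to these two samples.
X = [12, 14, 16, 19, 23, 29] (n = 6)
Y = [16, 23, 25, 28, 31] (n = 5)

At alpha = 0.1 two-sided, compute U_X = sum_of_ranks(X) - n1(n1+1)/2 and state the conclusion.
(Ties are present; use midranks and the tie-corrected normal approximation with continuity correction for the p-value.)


Step 1: Combine and sort all 11 observations; assign midranks.
sorted (value, group): (12,X), (14,X), (16,X), (16,Y), (19,X), (23,X), (23,Y), (25,Y), (28,Y), (29,X), (31,Y)
ranks: 12->1, 14->2, 16->3.5, 16->3.5, 19->5, 23->6.5, 23->6.5, 25->8, 28->9, 29->10, 31->11
Step 2: Rank sum for X: R1 = 1 + 2 + 3.5 + 5 + 6.5 + 10 = 28.
Step 3: U_X = R1 - n1(n1+1)/2 = 28 - 6*7/2 = 28 - 21 = 7.
       U_Y = n1*n2 - U_X = 30 - 7 = 23.
Step 4: Ties are present, so use the tie-corrected normal approximation (with continuity correction) for the p-value.
Step 5: p-value = 0.168954; compare to alpha = 0.1. fail to reject H0.

U_X = 7, p = 0.168954, fail to reject H0 at alpha = 0.1.


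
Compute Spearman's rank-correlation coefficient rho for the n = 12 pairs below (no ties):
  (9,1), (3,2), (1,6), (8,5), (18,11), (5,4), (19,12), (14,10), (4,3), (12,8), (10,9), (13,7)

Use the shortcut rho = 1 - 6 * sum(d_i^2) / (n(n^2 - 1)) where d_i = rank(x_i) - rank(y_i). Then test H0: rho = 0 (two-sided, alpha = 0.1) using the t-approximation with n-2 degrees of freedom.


Step 1: Rank x and y separately (midranks; no ties here).
rank(x): 9->6, 3->2, 1->1, 8->5, 18->11, 5->4, 19->12, 14->10, 4->3, 12->8, 10->7, 13->9
rank(y): 1->1, 2->2, 6->6, 5->5, 11->11, 4->4, 12->12, 10->10, 3->3, 8->8, 9->9, 7->7
Step 2: d_i = R_x(i) - R_y(i); compute d_i^2.
  (6-1)^2=25, (2-2)^2=0, (1-6)^2=25, (5-5)^2=0, (11-11)^2=0, (4-4)^2=0, (12-12)^2=0, (10-10)^2=0, (3-3)^2=0, (8-8)^2=0, (7-9)^2=4, (9-7)^2=4
sum(d^2) = 58.
Step 3: rho = 1 - 6*58 / (12*(12^2 - 1)) = 1 - 348/1716 = 0.797203.
Step 4: Under H0, t = rho * sqrt((n-2)/(1-rho^2)) = 4.1758 ~ t(10).
Step 5: Two-sided p-value from the t-distribution with 10 df = 0.001900.
Step 6: alpha = 0.1. reject H0.

rho = 0.7972, p = 0.001900, reject H0 at alpha = 0.1.


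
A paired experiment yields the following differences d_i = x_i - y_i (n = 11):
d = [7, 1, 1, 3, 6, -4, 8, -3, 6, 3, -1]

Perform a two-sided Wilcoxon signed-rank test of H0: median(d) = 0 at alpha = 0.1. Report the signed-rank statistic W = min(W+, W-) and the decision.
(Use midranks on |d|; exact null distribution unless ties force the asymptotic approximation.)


Step 1: Drop any zero differences (none here) and take |d_i|.
|d| = [7, 1, 1, 3, 6, 4, 8, 3, 6, 3, 1]
Step 2: Midrank |d_i| (ties get averaged ranks).
ranks: |7|->10, |1|->2, |1|->2, |3|->5, |6|->8.5, |4|->7, |8|->11, |3|->5, |6|->8.5, |3|->5, |1|->2
Step 3: Attach original signs; sum ranks with positive sign and with negative sign.
W+ = 10 + 2 + 2 + 5 + 8.5 + 11 + 8.5 + 5 = 52
W- = 7 + 5 + 2 = 14
(Check: W+ + W- = 66 should equal n(n+1)/2 = 66.)
Step 4: Test statistic W = min(W+, W-) = 14.
Step 5: Ties in |d|, so use the tie-corrected normal approximation.
        E[W] = n(n+1)/4 = 11*12/4 = 33.
        Tie groups: |d|=1 (t=3), |d|=3 (t=3), |d|=6 (t=2); sum(t^3 - t) = 54.
        Var[W] = n(n+1)(2n+1)/24 - sum(t^3-t)/48 = 3036/24 - 54/48 = 125.375.
        z = (W - E[W]) / sqrt(Var[W]) = (14 - 33) / 11.1971 = -1.6969.
        Two-sided p = 2*Phi(z) = 0.089722.
Step 6: alpha = 0.1. reject H0.

W+ = 52, W- = 14, W = min = 14, p = 0.089722, reject H0.


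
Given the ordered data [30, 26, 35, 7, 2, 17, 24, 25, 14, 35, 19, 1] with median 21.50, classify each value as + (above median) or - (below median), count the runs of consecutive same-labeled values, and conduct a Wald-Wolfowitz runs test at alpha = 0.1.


Step 1: Compute median = 21.50; label A = above, B = below.
Labels in order: AAABBBAABABB  (n_A = 6, n_B = 6)
Step 2: Count runs R = 6.
Step 3: Under H0 (random ordering), E[R] = 2*n_A*n_B/(n_A+n_B) + 1 = 2*6*6/12 + 1 = 7.0000.
        Var[R] = 2*n_A*n_B*(2*n_A*n_B - n_A - n_B) / ((n_A+n_B)^2 * (n_A+n_B-1)) = 4320/1584 = 2.7273.
        SD[R] = 1.6514.
Step 4: Continuity-corrected z = (R + 0.5 - E[R]) / SD[R] = (6 + 0.5 - 7.0000) / 1.6514 = -0.3028.
Step 5: Two-sided p-value via normal approximation = 2*(1 - Phi(|z|)) = 0.762069.
Step 6: alpha = 0.1. fail to reject H0.

R = 6, z = -0.3028, p = 0.762069, fail to reject H0.


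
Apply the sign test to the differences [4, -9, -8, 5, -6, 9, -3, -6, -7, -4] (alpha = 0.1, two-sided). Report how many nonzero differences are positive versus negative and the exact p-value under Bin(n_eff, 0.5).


Step 1: Discard zero differences. Original n = 10; n_eff = number of nonzero differences = 10.
Nonzero differences (with sign): +4, -9, -8, +5, -6, +9, -3, -6, -7, -4
Step 2: Count signs: positive = 3, negative = 7.
Step 3: Under H0: P(positive) = 0.5, so the number of positives S ~ Bin(10, 0.5).
Step 4: Two-sided exact p-value = sum of Bin(10,0.5) probabilities at or below the observed probability = 0.343750.
Step 5: alpha = 0.1. fail to reject H0.

n_eff = 10, pos = 3, neg = 7, p = 0.343750, fail to reject H0.


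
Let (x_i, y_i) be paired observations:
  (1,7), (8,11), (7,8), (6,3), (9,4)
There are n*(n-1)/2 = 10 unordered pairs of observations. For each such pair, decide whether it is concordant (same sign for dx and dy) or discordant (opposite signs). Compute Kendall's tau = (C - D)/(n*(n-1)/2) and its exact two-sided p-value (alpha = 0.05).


Step 1: Enumerate the 10 unordered pairs (i,j) with i<j and classify each by sign(x_j-x_i) * sign(y_j-y_i).
  (1,2):dx=+7,dy=+4->C; (1,3):dx=+6,dy=+1->C; (1,4):dx=+5,dy=-4->D; (1,5):dx=+8,dy=-3->D
  (2,3):dx=-1,dy=-3->C; (2,4):dx=-2,dy=-8->C; (2,5):dx=+1,dy=-7->D; (3,4):dx=-1,dy=-5->C
  (3,5):dx=+2,dy=-4->D; (4,5):dx=+3,dy=+1->C
Step 2: C = 6, D = 4, total pairs = 10.
Step 3: tau = (C - D)/(n(n-1)/2) = (6 - 4)/10 = 0.200000.
Step 4: Exact two-sided p-value (enumerate n! = 120 permutations of y under H0): p = 0.816667.
Step 5: alpha = 0.05. fail to reject H0.

tau_b = 0.2000 (C=6, D=4), p = 0.816667, fail to reject H0.


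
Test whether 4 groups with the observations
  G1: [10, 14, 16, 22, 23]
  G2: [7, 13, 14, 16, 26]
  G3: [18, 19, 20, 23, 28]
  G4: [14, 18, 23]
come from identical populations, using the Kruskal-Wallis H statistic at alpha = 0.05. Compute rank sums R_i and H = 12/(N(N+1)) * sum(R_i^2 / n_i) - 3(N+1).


Step 1: Combine all N = 18 observations and assign midranks.
sorted (value, group, rank): (7,G2,1), (10,G1,2), (13,G2,3), (14,G1,5), (14,G2,5), (14,G4,5), (16,G1,7.5), (16,G2,7.5), (18,G3,9.5), (18,G4,9.5), (19,G3,11), (20,G3,12), (22,G1,13), (23,G1,15), (23,G3,15), (23,G4,15), (26,G2,17), (28,G3,18)
Step 2: Sum ranks within each group.
R_1 = 42.5 (n_1 = 5)
R_2 = 33.5 (n_2 = 5)
R_3 = 65.5 (n_3 = 5)
R_4 = 29.5 (n_4 = 3)
Step 3: H = 12/(N(N+1)) * sum(R_i^2/n_i) - 3(N+1)
     = 12/(18*19) * (42.5^2/5 + 33.5^2/5 + 65.5^2/5 + 29.5^2/3) - 3*19
     = 0.035088 * 1733.83 - 57
     = 3.836257.
Step 4: Ties present; correction factor C = 1 - 60/(18^3 - 18) = 0.989680. Corrected H = 3.836257 / 0.989680 = 3.876260.
Step 5: Under H0, H ~ chi^2(3); p-value = 0.275140.
Step 6: alpha = 0.05. fail to reject H0.

H = 3.8763, df = 3, p = 0.275140, fail to reject H0.


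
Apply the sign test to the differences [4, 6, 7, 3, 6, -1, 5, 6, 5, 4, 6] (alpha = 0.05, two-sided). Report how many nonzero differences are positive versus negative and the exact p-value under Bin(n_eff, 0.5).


Step 1: Discard zero differences. Original n = 11; n_eff = number of nonzero differences = 11.
Nonzero differences (with sign): +4, +6, +7, +3, +6, -1, +5, +6, +5, +4, +6
Step 2: Count signs: positive = 10, negative = 1.
Step 3: Under H0: P(positive) = 0.5, so the number of positives S ~ Bin(11, 0.5).
Step 4: Two-sided exact p-value = sum of Bin(11,0.5) probabilities at or below the observed probability = 0.011719.
Step 5: alpha = 0.05. reject H0.

n_eff = 11, pos = 10, neg = 1, p = 0.011719, reject H0.


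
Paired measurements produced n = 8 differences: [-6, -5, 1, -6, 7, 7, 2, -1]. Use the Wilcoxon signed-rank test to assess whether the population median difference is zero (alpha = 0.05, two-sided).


Step 1: Drop any zero differences (none here) and take |d_i|.
|d| = [6, 5, 1, 6, 7, 7, 2, 1]
Step 2: Midrank |d_i| (ties get averaged ranks).
ranks: |6|->5.5, |5|->4, |1|->1.5, |6|->5.5, |7|->7.5, |7|->7.5, |2|->3, |1|->1.5
Step 3: Attach original signs; sum ranks with positive sign and with negative sign.
W+ = 1.5 + 7.5 + 7.5 + 3 = 19.5
W- = 5.5 + 4 + 5.5 + 1.5 = 16.5
(Check: W+ + W- = 36 should equal n(n+1)/2 = 36.)
Step 4: Test statistic W = min(W+, W-) = 16.5.
Step 5: Ties in |d|, so use the tie-corrected normal approximation.
        E[W] = n(n+1)/4 = 8*9/4 = 18.
        Tie groups: |d|=1 (t=2), |d|=6 (t=2), |d|=7 (t=2); sum(t^3 - t) = 18.
        Var[W] = n(n+1)(2n+1)/24 - sum(t^3-t)/48 = 1224/24 - 18/48 = 50.625.
        z = (W - E[W]) / sqrt(Var[W]) = (16.5 - 18) / 7.1151 = -0.2108.
        Two-sided p = 2*Phi(z) = 0.833029.
Step 6: alpha = 0.05. fail to reject H0.

W+ = 19.5, W- = 16.5, W = min = 16.5, p = 0.833029, fail to reject H0.


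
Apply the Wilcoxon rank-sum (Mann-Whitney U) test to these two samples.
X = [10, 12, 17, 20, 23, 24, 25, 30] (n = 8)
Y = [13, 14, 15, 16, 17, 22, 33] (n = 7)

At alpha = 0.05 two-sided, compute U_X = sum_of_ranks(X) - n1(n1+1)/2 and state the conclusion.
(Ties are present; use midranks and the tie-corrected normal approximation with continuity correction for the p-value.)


Step 1: Combine and sort all 15 observations; assign midranks.
sorted (value, group): (10,X), (12,X), (13,Y), (14,Y), (15,Y), (16,Y), (17,X), (17,Y), (20,X), (22,Y), (23,X), (24,X), (25,X), (30,X), (33,Y)
ranks: 10->1, 12->2, 13->3, 14->4, 15->5, 16->6, 17->7.5, 17->7.5, 20->9, 22->10, 23->11, 24->12, 25->13, 30->14, 33->15
Step 2: Rank sum for X: R1 = 1 + 2 + 7.5 + 9 + 11 + 12 + 13 + 14 = 69.5.
Step 3: U_X = R1 - n1(n1+1)/2 = 69.5 - 8*9/2 = 69.5 - 36 = 33.5.
       U_Y = n1*n2 - U_X = 56 - 33.5 = 22.5.
Step 4: Ties are present, so use the tie-corrected normal approximation (with continuity correction) for the p-value.
Step 5: p-value = 0.562485; compare to alpha = 0.05. fail to reject H0.

U_X = 33.5, p = 0.562485, fail to reject H0 at alpha = 0.05.


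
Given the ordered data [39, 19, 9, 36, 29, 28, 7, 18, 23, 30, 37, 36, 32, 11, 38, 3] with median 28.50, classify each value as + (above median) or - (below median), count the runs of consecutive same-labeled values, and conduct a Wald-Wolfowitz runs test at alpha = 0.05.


Step 1: Compute median = 28.50; label A = above, B = below.
Labels in order: ABBAABBBBAAAABAB  (n_A = 8, n_B = 8)
Step 2: Count runs R = 8.
Step 3: Under H0 (random ordering), E[R] = 2*n_A*n_B/(n_A+n_B) + 1 = 2*8*8/16 + 1 = 9.0000.
        Var[R] = 2*n_A*n_B*(2*n_A*n_B - n_A - n_B) / ((n_A+n_B)^2 * (n_A+n_B-1)) = 14336/3840 = 3.7333.
        SD[R] = 1.9322.
Step 4: Continuity-corrected z = (R + 0.5 - E[R]) / SD[R] = (8 + 0.5 - 9.0000) / 1.9322 = -0.2588.
Step 5: Two-sided p-value via normal approximation = 2*(1 - Phi(|z|)) = 0.795809.
Step 6: alpha = 0.05. fail to reject H0.

R = 8, z = -0.2588, p = 0.795809, fail to reject H0.


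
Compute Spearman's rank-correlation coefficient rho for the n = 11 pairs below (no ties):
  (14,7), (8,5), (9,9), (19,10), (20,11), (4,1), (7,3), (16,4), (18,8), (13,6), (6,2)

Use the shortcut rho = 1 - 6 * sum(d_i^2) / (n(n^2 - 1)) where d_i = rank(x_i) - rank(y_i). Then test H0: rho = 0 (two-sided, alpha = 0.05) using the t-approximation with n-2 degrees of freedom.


Step 1: Rank x and y separately (midranks; no ties here).
rank(x): 14->7, 8->4, 9->5, 19->10, 20->11, 4->1, 7->3, 16->8, 18->9, 13->6, 6->2
rank(y): 7->7, 5->5, 9->9, 10->10, 11->11, 1->1, 3->3, 4->4, 8->8, 6->6, 2->2
Step 2: d_i = R_x(i) - R_y(i); compute d_i^2.
  (7-7)^2=0, (4-5)^2=1, (5-9)^2=16, (10-10)^2=0, (11-11)^2=0, (1-1)^2=0, (3-3)^2=0, (8-4)^2=16, (9-8)^2=1, (6-6)^2=0, (2-2)^2=0
sum(d^2) = 34.
Step 3: rho = 1 - 6*34 / (11*(11^2 - 1)) = 1 - 204/1320 = 0.845455.
Step 4: Under H0, t = rho * sqrt((n-2)/(1-rho^2)) = 4.7493 ~ t(9).
Step 5: Two-sided p-value from the t-distribution with 9 df = 0.001045.
Step 6: alpha = 0.05. reject H0.

rho = 0.8455, p = 0.001045, reject H0 at alpha = 0.05.


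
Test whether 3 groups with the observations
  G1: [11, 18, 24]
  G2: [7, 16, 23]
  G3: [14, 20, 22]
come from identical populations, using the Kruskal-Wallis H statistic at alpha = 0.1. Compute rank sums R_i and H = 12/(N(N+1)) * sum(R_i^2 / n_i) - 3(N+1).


Step 1: Combine all N = 9 observations and assign midranks.
sorted (value, group, rank): (7,G2,1), (11,G1,2), (14,G3,3), (16,G2,4), (18,G1,5), (20,G3,6), (22,G3,7), (23,G2,8), (24,G1,9)
Step 2: Sum ranks within each group.
R_1 = 16 (n_1 = 3)
R_2 = 13 (n_2 = 3)
R_3 = 16 (n_3 = 3)
Step 3: H = 12/(N(N+1)) * sum(R_i^2/n_i) - 3(N+1)
     = 12/(9*10) * (16^2/3 + 13^2/3 + 16^2/3) - 3*10
     = 0.133333 * 227 - 30
     = 0.266667.
Step 4: No ties, so H is used without correction.
Step 5: Under H0, H ~ chi^2(2); p-value = 0.875173.
Step 6: alpha = 0.1. fail to reject H0.

H = 0.2667, df = 2, p = 0.875173, fail to reject H0.


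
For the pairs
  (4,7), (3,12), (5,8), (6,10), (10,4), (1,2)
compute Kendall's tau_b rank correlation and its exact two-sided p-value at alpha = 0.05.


Step 1: Enumerate the 15 unordered pairs (i,j) with i<j and classify each by sign(x_j-x_i) * sign(y_j-y_i).
  (1,2):dx=-1,dy=+5->D; (1,3):dx=+1,dy=+1->C; (1,4):dx=+2,dy=+3->C; (1,5):dx=+6,dy=-3->D
  (1,6):dx=-3,dy=-5->C; (2,3):dx=+2,dy=-4->D; (2,4):dx=+3,dy=-2->D; (2,5):dx=+7,dy=-8->D
  (2,6):dx=-2,dy=-10->C; (3,4):dx=+1,dy=+2->C; (3,5):dx=+5,dy=-4->D; (3,6):dx=-4,dy=-6->C
  (4,5):dx=+4,dy=-6->D; (4,6):dx=-5,dy=-8->C; (5,6):dx=-9,dy=-2->C
Step 2: C = 8, D = 7, total pairs = 15.
Step 3: tau = (C - D)/(n(n-1)/2) = (8 - 7)/15 = 0.066667.
Step 4: Exact two-sided p-value (enumerate n! = 720 permutations of y under H0): p = 1.000000.
Step 5: alpha = 0.05. fail to reject H0.

tau_b = 0.0667 (C=8, D=7), p = 1.000000, fail to reject H0.


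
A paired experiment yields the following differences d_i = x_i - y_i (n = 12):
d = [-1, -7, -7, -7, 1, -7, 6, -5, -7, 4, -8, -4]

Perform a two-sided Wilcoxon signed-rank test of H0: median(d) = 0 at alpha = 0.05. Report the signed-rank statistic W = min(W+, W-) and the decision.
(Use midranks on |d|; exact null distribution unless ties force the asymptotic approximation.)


Step 1: Drop any zero differences (none here) and take |d_i|.
|d| = [1, 7, 7, 7, 1, 7, 6, 5, 7, 4, 8, 4]
Step 2: Midrank |d_i| (ties get averaged ranks).
ranks: |1|->1.5, |7|->9, |7|->9, |7|->9, |1|->1.5, |7|->9, |6|->6, |5|->5, |7|->9, |4|->3.5, |8|->12, |4|->3.5
Step 3: Attach original signs; sum ranks with positive sign and with negative sign.
W+ = 1.5 + 6 + 3.5 = 11
W- = 1.5 + 9 + 9 + 9 + 9 + 5 + 9 + 12 + 3.5 = 67
(Check: W+ + W- = 78 should equal n(n+1)/2 = 78.)
Step 4: Test statistic W = min(W+, W-) = 11.
Step 5: Ties in |d|, so use the tie-corrected normal approximation.
        E[W] = n(n+1)/4 = 12*13/4 = 39.
        Tie groups: |d|=1 (t=2), |d|=4 (t=2), |d|=7 (t=5); sum(t^3 - t) = 132.
        Var[W] = n(n+1)(2n+1)/24 - sum(t^3-t)/48 = 3900/24 - 132/48 = 159.75.
        z = (W - E[W]) / sqrt(Var[W]) = (11 - 39) / 12.6392 = -2.2153.
        Two-sided p = 2*Phi(z) = 0.026738.
Step 6: alpha = 0.05. reject H0.

W+ = 11, W- = 67, W = min = 11, p = 0.026738, reject H0.


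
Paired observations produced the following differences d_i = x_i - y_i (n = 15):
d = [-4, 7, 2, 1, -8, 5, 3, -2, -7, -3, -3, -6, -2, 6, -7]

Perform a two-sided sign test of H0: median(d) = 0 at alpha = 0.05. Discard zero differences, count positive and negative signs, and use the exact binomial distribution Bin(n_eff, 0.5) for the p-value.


Step 1: Discard zero differences. Original n = 15; n_eff = number of nonzero differences = 15.
Nonzero differences (with sign): -4, +7, +2, +1, -8, +5, +3, -2, -7, -3, -3, -6, -2, +6, -7
Step 2: Count signs: positive = 6, negative = 9.
Step 3: Under H0: P(positive) = 0.5, so the number of positives S ~ Bin(15, 0.5).
Step 4: Two-sided exact p-value = sum of Bin(15,0.5) probabilities at or below the observed probability = 0.607239.
Step 5: alpha = 0.05. fail to reject H0.

n_eff = 15, pos = 6, neg = 9, p = 0.607239, fail to reject H0.


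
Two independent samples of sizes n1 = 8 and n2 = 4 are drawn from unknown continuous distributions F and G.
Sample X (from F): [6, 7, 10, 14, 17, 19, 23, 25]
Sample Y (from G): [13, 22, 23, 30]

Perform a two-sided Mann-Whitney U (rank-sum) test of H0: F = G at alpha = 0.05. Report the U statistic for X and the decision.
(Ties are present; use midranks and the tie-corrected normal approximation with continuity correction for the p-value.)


Step 1: Combine and sort all 12 observations; assign midranks.
sorted (value, group): (6,X), (7,X), (10,X), (13,Y), (14,X), (17,X), (19,X), (22,Y), (23,X), (23,Y), (25,X), (30,Y)
ranks: 6->1, 7->2, 10->3, 13->4, 14->5, 17->6, 19->7, 22->8, 23->9.5, 23->9.5, 25->11, 30->12
Step 2: Rank sum for X: R1 = 1 + 2 + 3 + 5 + 6 + 7 + 9.5 + 11 = 44.5.
Step 3: U_X = R1 - n1(n1+1)/2 = 44.5 - 8*9/2 = 44.5 - 36 = 8.5.
       U_Y = n1*n2 - U_X = 32 - 8.5 = 23.5.
Step 4: Ties are present, so use the tie-corrected normal approximation (with continuity correction) for the p-value.
Step 5: p-value = 0.233663; compare to alpha = 0.05. fail to reject H0.

U_X = 8.5, p = 0.233663, fail to reject H0 at alpha = 0.05.


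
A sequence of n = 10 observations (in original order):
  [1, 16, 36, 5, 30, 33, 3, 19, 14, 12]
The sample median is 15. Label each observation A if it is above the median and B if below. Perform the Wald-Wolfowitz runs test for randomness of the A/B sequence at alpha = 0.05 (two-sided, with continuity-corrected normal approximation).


Step 1: Compute median = 15; label A = above, B = below.
Labels in order: BAABAABABB  (n_A = 5, n_B = 5)
Step 2: Count runs R = 7.
Step 3: Under H0 (random ordering), E[R] = 2*n_A*n_B/(n_A+n_B) + 1 = 2*5*5/10 + 1 = 6.0000.
        Var[R] = 2*n_A*n_B*(2*n_A*n_B - n_A - n_B) / ((n_A+n_B)^2 * (n_A+n_B-1)) = 2000/900 = 2.2222.
        SD[R] = 1.4907.
Step 4: Continuity-corrected z = (R - 0.5 - E[R]) / SD[R] = (7 - 0.5 - 6.0000) / 1.4907 = 0.3354.
Step 5: Two-sided p-value via normal approximation = 2*(1 - Phi(|z|)) = 0.737316.
Step 6: alpha = 0.05. fail to reject H0.

R = 7, z = 0.3354, p = 0.737316, fail to reject H0.


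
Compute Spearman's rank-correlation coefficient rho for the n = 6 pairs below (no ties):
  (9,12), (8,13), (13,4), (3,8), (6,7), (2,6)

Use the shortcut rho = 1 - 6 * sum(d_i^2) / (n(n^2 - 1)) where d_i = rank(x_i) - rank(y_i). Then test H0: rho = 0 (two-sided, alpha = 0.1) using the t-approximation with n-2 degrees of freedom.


Step 1: Rank x and y separately (midranks; no ties here).
rank(x): 9->5, 8->4, 13->6, 3->2, 6->3, 2->1
rank(y): 12->5, 13->6, 4->1, 8->4, 7->3, 6->2
Step 2: d_i = R_x(i) - R_y(i); compute d_i^2.
  (5-5)^2=0, (4-6)^2=4, (6-1)^2=25, (2-4)^2=4, (3-3)^2=0, (1-2)^2=1
sum(d^2) = 34.
Step 3: rho = 1 - 6*34 / (6*(6^2 - 1)) = 1 - 204/210 = 0.028571.
Step 4: Under H0, t = rho * sqrt((n-2)/(1-rho^2)) = 0.0572 ~ t(4).
Step 5: Two-sided p-value from the t-distribution with 4 df = 0.957155.
Step 6: alpha = 0.1. fail to reject H0.

rho = 0.0286, p = 0.957155, fail to reject H0 at alpha = 0.1.


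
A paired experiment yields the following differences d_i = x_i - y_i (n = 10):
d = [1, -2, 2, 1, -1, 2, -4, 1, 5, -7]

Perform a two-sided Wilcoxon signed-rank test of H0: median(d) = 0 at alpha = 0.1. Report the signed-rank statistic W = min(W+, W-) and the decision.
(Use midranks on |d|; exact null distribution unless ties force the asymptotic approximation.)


Step 1: Drop any zero differences (none here) and take |d_i|.
|d| = [1, 2, 2, 1, 1, 2, 4, 1, 5, 7]
Step 2: Midrank |d_i| (ties get averaged ranks).
ranks: |1|->2.5, |2|->6, |2|->6, |1|->2.5, |1|->2.5, |2|->6, |4|->8, |1|->2.5, |5|->9, |7|->10
Step 3: Attach original signs; sum ranks with positive sign and with negative sign.
W+ = 2.5 + 6 + 2.5 + 6 + 2.5 + 9 = 28.5
W- = 6 + 2.5 + 8 + 10 = 26.5
(Check: W+ + W- = 55 should equal n(n+1)/2 = 55.)
Step 4: Test statistic W = min(W+, W-) = 26.5.
Step 5: Ties in |d|, so use the tie-corrected normal approximation.
        E[W] = n(n+1)/4 = 10*11/4 = 27.5.
        Tie groups: |d|=1 (t=4), |d|=2 (t=3); sum(t^3 - t) = 84.
        Var[W] = n(n+1)(2n+1)/24 - sum(t^3-t)/48 = 2310/24 - 84/48 = 94.5.
        z = (W - E[W]) / sqrt(Var[W]) = (26.5 - 27.5) / 9.7211 = -0.1029.
        Two-sided p = 2*Phi(z) = 0.918067.
Step 6: alpha = 0.1. fail to reject H0.

W+ = 28.5, W- = 26.5, W = min = 26.5, p = 0.918067, fail to reject H0.


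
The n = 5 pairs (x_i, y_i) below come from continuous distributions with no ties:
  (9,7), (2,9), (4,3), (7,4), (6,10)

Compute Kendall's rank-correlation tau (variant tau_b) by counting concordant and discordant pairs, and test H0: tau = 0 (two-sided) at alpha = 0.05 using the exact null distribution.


Step 1: Enumerate the 10 unordered pairs (i,j) with i<j and classify each by sign(x_j-x_i) * sign(y_j-y_i).
  (1,2):dx=-7,dy=+2->D; (1,3):dx=-5,dy=-4->C; (1,4):dx=-2,dy=-3->C; (1,5):dx=-3,dy=+3->D
  (2,3):dx=+2,dy=-6->D; (2,4):dx=+5,dy=-5->D; (2,5):dx=+4,dy=+1->C; (3,4):dx=+3,dy=+1->C
  (3,5):dx=+2,dy=+7->C; (4,5):dx=-1,dy=+6->D
Step 2: C = 5, D = 5, total pairs = 10.
Step 3: tau = (C - D)/(n(n-1)/2) = (5 - 5)/10 = 0.000000.
Step 4: Exact two-sided p-value (enumerate n! = 120 permutations of y under H0): p = 1.000000.
Step 5: alpha = 0.05. fail to reject H0.

tau_b = 0.0000 (C=5, D=5), p = 1.000000, fail to reject H0.


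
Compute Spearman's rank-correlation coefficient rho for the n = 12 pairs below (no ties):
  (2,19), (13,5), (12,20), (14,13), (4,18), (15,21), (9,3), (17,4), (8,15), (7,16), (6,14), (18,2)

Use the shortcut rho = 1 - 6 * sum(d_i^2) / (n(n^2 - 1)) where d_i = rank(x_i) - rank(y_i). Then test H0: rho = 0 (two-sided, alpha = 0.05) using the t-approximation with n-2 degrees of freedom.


Step 1: Rank x and y separately (midranks; no ties here).
rank(x): 2->1, 13->8, 12->7, 14->9, 4->2, 15->10, 9->6, 17->11, 8->5, 7->4, 6->3, 18->12
rank(y): 19->10, 5->4, 20->11, 13->5, 18->9, 21->12, 3->2, 4->3, 15->7, 16->8, 14->6, 2->1
Step 2: d_i = R_x(i) - R_y(i); compute d_i^2.
  (1-10)^2=81, (8-4)^2=16, (7-11)^2=16, (9-5)^2=16, (2-9)^2=49, (10-12)^2=4, (6-2)^2=16, (11-3)^2=64, (5-7)^2=4, (4-8)^2=16, (3-6)^2=9, (12-1)^2=121
sum(d^2) = 412.
Step 3: rho = 1 - 6*412 / (12*(12^2 - 1)) = 1 - 2472/1716 = -0.440559.
Step 4: Under H0, t = rho * sqrt((n-2)/(1-rho^2)) = -1.5519 ~ t(10).
Step 5: Two-sided p-value from the t-distribution with 10 df = 0.151735.
Step 6: alpha = 0.05. fail to reject H0.

rho = -0.4406, p = 0.151735, fail to reject H0 at alpha = 0.05.


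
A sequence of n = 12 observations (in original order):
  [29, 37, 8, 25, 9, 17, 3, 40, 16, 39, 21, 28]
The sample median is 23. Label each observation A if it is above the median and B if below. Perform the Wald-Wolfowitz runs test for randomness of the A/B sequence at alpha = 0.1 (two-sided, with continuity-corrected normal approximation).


Step 1: Compute median = 23; label A = above, B = below.
Labels in order: AABABBBABABA  (n_A = 6, n_B = 6)
Step 2: Count runs R = 9.
Step 3: Under H0 (random ordering), E[R] = 2*n_A*n_B/(n_A+n_B) + 1 = 2*6*6/12 + 1 = 7.0000.
        Var[R] = 2*n_A*n_B*(2*n_A*n_B - n_A - n_B) / ((n_A+n_B)^2 * (n_A+n_B-1)) = 4320/1584 = 2.7273.
        SD[R] = 1.6514.
Step 4: Continuity-corrected z = (R - 0.5 - E[R]) / SD[R] = (9 - 0.5 - 7.0000) / 1.6514 = 0.9083.
Step 5: Two-sided p-value via normal approximation = 2*(1 - Phi(|z|)) = 0.363722.
Step 6: alpha = 0.1. fail to reject H0.

R = 9, z = 0.9083, p = 0.363722, fail to reject H0.


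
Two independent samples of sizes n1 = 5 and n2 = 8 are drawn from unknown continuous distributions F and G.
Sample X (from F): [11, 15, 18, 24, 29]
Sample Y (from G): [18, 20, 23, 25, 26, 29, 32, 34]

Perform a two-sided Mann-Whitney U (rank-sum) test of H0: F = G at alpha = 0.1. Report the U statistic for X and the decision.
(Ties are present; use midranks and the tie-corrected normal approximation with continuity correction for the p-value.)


Step 1: Combine and sort all 13 observations; assign midranks.
sorted (value, group): (11,X), (15,X), (18,X), (18,Y), (20,Y), (23,Y), (24,X), (25,Y), (26,Y), (29,X), (29,Y), (32,Y), (34,Y)
ranks: 11->1, 15->2, 18->3.5, 18->3.5, 20->5, 23->6, 24->7, 25->8, 26->9, 29->10.5, 29->10.5, 32->12, 34->13
Step 2: Rank sum for X: R1 = 1 + 2 + 3.5 + 7 + 10.5 = 24.
Step 3: U_X = R1 - n1(n1+1)/2 = 24 - 5*6/2 = 24 - 15 = 9.
       U_Y = n1*n2 - U_X = 40 - 9 = 31.
Step 4: Ties are present, so use the tie-corrected normal approximation (with continuity correction) for the p-value.
Step 5: p-value = 0.123248; compare to alpha = 0.1. fail to reject H0.

U_X = 9, p = 0.123248, fail to reject H0 at alpha = 0.1.


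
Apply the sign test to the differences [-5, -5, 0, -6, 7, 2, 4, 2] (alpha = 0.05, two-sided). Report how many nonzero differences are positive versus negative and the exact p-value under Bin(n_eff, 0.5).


Step 1: Discard zero differences. Original n = 8; n_eff = number of nonzero differences = 7.
Nonzero differences (with sign): -5, -5, -6, +7, +2, +4, +2
Step 2: Count signs: positive = 4, negative = 3.
Step 3: Under H0: P(positive) = 0.5, so the number of positives S ~ Bin(7, 0.5).
Step 4: Two-sided exact p-value = sum of Bin(7,0.5) probabilities at or below the observed probability = 1.000000.
Step 5: alpha = 0.05. fail to reject H0.

n_eff = 7, pos = 4, neg = 3, p = 1.000000, fail to reject H0.


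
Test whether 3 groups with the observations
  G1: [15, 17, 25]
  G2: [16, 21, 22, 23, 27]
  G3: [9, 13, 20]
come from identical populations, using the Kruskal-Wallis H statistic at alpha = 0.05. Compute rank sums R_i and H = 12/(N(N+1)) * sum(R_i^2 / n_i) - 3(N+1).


Step 1: Combine all N = 11 observations and assign midranks.
sorted (value, group, rank): (9,G3,1), (13,G3,2), (15,G1,3), (16,G2,4), (17,G1,5), (20,G3,6), (21,G2,7), (22,G2,8), (23,G2,9), (25,G1,10), (27,G2,11)
Step 2: Sum ranks within each group.
R_1 = 18 (n_1 = 3)
R_2 = 39 (n_2 = 5)
R_3 = 9 (n_3 = 3)
Step 3: H = 12/(N(N+1)) * sum(R_i^2/n_i) - 3(N+1)
     = 12/(11*12) * (18^2/3 + 39^2/5 + 9^2/3) - 3*12
     = 0.090909 * 439.2 - 36
     = 3.927273.
Step 4: No ties, so H is used without correction.
Step 5: Under H0, H ~ chi^2(2); p-value = 0.140347.
Step 6: alpha = 0.05. fail to reject H0.

H = 3.9273, df = 2, p = 0.140347, fail to reject H0.


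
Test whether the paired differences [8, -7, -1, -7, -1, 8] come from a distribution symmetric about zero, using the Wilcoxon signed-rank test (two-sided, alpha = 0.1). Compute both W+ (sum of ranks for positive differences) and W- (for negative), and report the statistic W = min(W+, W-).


Step 1: Drop any zero differences (none here) and take |d_i|.
|d| = [8, 7, 1, 7, 1, 8]
Step 2: Midrank |d_i| (ties get averaged ranks).
ranks: |8|->5.5, |7|->3.5, |1|->1.5, |7|->3.5, |1|->1.5, |8|->5.5
Step 3: Attach original signs; sum ranks with positive sign and with negative sign.
W+ = 5.5 + 5.5 = 11
W- = 3.5 + 1.5 + 3.5 + 1.5 = 10
(Check: W+ + W- = 21 should equal n(n+1)/2 = 21.)
Step 4: Test statistic W = min(W+, W-) = 10.
Step 5: Ties in |d|, so use the tie-corrected normal approximation.
        E[W] = n(n+1)/4 = 6*7/4 = 10.5.
        Tie groups: |d|=1 (t=2), |d|=7 (t=2), |d|=8 (t=2); sum(t^3 - t) = 18.
        Var[W] = n(n+1)(2n+1)/24 - sum(t^3-t)/48 = 546/24 - 18/48 = 22.375.
        z = (W - E[W]) / sqrt(Var[W]) = (10 - 10.5) / 4.7302 = -0.1057.
        Two-sided p = 2*Phi(z) = 0.915818.
Step 6: alpha = 0.1. fail to reject H0.

W+ = 11, W- = 10, W = min = 10, p = 0.915818, fail to reject H0.


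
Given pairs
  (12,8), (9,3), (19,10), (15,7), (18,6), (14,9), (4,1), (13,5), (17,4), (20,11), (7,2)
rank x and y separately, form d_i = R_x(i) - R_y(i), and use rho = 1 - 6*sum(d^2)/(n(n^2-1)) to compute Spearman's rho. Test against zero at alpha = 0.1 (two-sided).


Step 1: Rank x and y separately (midranks; no ties here).
rank(x): 12->4, 9->3, 19->10, 15->7, 18->9, 14->6, 4->1, 13->5, 17->8, 20->11, 7->2
rank(y): 8->8, 3->3, 10->10, 7->7, 6->6, 9->9, 1->1, 5->5, 4->4, 11->11, 2->2
Step 2: d_i = R_x(i) - R_y(i); compute d_i^2.
  (4-8)^2=16, (3-3)^2=0, (10-10)^2=0, (7-7)^2=0, (9-6)^2=9, (6-9)^2=9, (1-1)^2=0, (5-5)^2=0, (8-4)^2=16, (11-11)^2=0, (2-2)^2=0
sum(d^2) = 50.
Step 3: rho = 1 - 6*50 / (11*(11^2 - 1)) = 1 - 300/1320 = 0.772727.
Step 4: Under H0, t = rho * sqrt((n-2)/(1-rho^2)) = 3.6522 ~ t(9).
Step 5: Two-sided p-value from the t-distribution with 9 df = 0.005299.
Step 6: alpha = 0.1. reject H0.

rho = 0.7727, p = 0.005299, reject H0 at alpha = 0.1.
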